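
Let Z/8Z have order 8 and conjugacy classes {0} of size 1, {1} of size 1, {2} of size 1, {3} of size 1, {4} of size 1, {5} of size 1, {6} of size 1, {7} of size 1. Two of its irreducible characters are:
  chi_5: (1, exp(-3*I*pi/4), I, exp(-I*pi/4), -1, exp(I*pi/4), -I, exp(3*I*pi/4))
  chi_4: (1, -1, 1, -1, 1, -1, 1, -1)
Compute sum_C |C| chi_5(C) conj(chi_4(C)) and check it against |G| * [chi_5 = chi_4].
Sum = 0; so <chi_5, chi_4> = 0 (distinct irreducibles are orthogonal).

Solution. Compute term by term over conjugacy classes (|C| * chi_5(C) * conj(chi_4(C))):
  1*(1)*conj(1) + 1*(exp(-3*I*pi/4))*conj(-1) + 1*(I)*conj(1) + 1*(exp(-I*pi/4))*conj(-1) + 1*(-1)*conj(1) + 1*(exp(I*pi/4))*conj(-1) + 1*(-I)*conj(1) + 1*(exp(3*I*pi/4))*conj(-1)
  = (1) + (-exp(-3*I*pi/4)) + (I) + (-exp(-I*pi/4)) + (-1) + (-exp(I*pi/4)) + (-I) + (-exp(3*I*pi/4))
  = 0.
(Exp terms are combined using exp(i*s)*conj(exp(i*t)) = exp(i*(s-t)), and sums of them are collapsed using the identity that for every m > 1 the m distinct m-th roots of unity sum to 0, e.g. 1 + exp(2*I*pi/3) + exp(-2*I*pi/3) = 0.)
Dividing by |G| = 8 gives 0/8 = 0, matching the row-orthogonality relation <chi_5, chi_4> = [chi_5 = chi_4].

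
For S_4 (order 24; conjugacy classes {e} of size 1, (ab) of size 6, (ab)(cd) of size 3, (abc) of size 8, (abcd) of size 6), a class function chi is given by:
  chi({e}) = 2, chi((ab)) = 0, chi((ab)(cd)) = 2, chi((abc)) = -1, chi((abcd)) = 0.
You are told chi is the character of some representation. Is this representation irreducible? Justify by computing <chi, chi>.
Irreducible: <chi, chi> = 1.

Details: <chi, chi> = (1/|G|) sum_C |C| * |chi(C)|^2 = (1/24)[1*|2|^2 + 6*|0|^2 + 3*|2|^2 + 8*|-1|^2 + 6*|0|^2]
  = (1/24)[(4) + (0) + (12) + (8) + (0)] = 24/24 = 1.
A character is irreducible iff <chi, chi> = 1, so this representation is irreducible.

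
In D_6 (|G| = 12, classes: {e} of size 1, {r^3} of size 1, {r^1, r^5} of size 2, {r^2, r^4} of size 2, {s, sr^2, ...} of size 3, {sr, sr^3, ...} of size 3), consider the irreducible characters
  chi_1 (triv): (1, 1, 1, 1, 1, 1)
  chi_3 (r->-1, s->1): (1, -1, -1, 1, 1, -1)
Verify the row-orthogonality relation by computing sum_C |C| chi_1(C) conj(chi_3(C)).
Sum = 0; so <chi_1, chi_3> = 0 (distinct irreducibles are orthogonal).

Proof sketch: Compute term by term over conjugacy classes (|C| * chi_1(C) * conj(chi_3(C))):
  1*(1)*conj(1) + 1*(1)*conj(-1) + 2*(1)*conj(-1) + 2*(1)*conj(1) + 3*(1)*conj(1) + 3*(1)*conj(-1)
  = (1) + (-1) + (-2) + (2) + (3) + (-3)
  = 0.
Dividing by |G| = 12 gives 0/12 = 0, matching the row-orthogonality relation <chi_1, chi_3> = [chi_1 = chi_3].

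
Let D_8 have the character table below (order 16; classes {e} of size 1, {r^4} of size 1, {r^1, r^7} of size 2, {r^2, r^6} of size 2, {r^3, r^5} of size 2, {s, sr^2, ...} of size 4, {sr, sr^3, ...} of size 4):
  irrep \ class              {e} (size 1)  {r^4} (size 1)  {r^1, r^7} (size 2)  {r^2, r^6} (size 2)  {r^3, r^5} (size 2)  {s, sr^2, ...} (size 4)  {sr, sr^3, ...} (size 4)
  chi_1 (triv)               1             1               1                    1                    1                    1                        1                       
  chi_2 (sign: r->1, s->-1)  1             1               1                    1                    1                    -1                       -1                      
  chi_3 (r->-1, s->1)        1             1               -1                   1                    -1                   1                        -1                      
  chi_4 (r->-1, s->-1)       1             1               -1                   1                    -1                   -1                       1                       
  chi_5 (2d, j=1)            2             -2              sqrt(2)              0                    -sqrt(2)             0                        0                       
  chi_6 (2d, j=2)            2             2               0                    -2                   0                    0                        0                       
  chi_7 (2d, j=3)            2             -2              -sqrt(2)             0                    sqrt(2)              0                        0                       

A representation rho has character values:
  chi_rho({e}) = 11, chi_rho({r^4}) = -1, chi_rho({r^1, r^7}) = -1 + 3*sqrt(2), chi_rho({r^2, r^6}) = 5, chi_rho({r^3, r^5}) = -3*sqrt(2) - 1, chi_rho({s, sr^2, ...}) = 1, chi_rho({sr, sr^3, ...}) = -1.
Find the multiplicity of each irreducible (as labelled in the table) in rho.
Multiplicities: chi_1: 1, chi_2: 1, chi_3: 2, chi_4: 1, chi_5: 3, chi_6: 0, chi_7: 0.

Use <chi_rho, chi> = (1/|G|) sum_C |C| * chi_rho(C) * conj(chi(C)) with |G| = 16 for each irreducible chi in the table:
  <chi_rho, chi_1> = (1/16)[1*(11)*conj(1) + 1*(-1)*conj(1) + 2*(-1 + 3*sqrt(2))*conj(1) + 2*(5)*conj(1) + 2*(-3*sqrt(2) - 1)*conj(1) + 4*(1)*conj(1) + 4*(-1)*conj(1)]
      = (1/16)[(11) + (-1) + (-2 + 6*sqrt(2)) + (10) + (-6*sqrt(2) - 2) + (4) + (-4)] = 16/16 = 1
  <chi_rho, chi_2> = (1/16)[1*(11)*conj(1) + 1*(-1)*conj(1) + 2*(-1 + 3*sqrt(2))*conj(1) + 2*(5)*conj(1) + 2*(-3*sqrt(2) - 1)*conj(1) + 4*(1)*conj(-1) + 4*(-1)*conj(-1)]
      = (1/16)[(11) + (-1) + (-2 + 6*sqrt(2)) + (10) + (-6*sqrt(2) - 2) + (-4) + (4)] = 16/16 = 1
  <chi_rho, chi_3> = (1/16)[1*(11)*conj(1) + 1*(-1)*conj(1) + 2*(-1 + 3*sqrt(2))*conj(-1) + 2*(5)*conj(1) + 2*(-3*sqrt(2) - 1)*conj(-1) + 4*(1)*conj(1) + 4*(-1)*conj(-1)]
      = (1/16)[(11) + (-1) + (2 - 6*sqrt(2)) + (10) + (2 + 6*sqrt(2)) + (4) + (4)] = 32/16 = 2
  <chi_rho, chi_4> = (1/16)[1*(11)*conj(1) + 1*(-1)*conj(1) + 2*(-1 + 3*sqrt(2))*conj(-1) + 2*(5)*conj(1) + 2*(-3*sqrt(2) - 1)*conj(-1) + 4*(1)*conj(-1) + 4*(-1)*conj(1)]
      = (1/16)[(11) + (-1) + (2 - 6*sqrt(2)) + (10) + (2 + 6*sqrt(2)) + (-4) + (-4)] = 16/16 = 1
  <chi_rho, chi_5> = (1/16)[1*(11)*conj(2) + 1*(-1)*conj(-2) + 2*(-1 + 3*sqrt(2))*conj(sqrt(2)) + 2*(5)*conj(0) + 2*(-3*sqrt(2) - 1)*conj(-sqrt(2)) + 4*(1)*conj(0) + 4*(-1)*conj(0)]
      = (1/16)[(22) + (2) + (12 - 2*sqrt(2)) + (0) + (2*sqrt(2) + 12) + (0) + (0)] = 48/16 = 3
  <chi_rho, chi_6> = (1/16)[1*(11)*conj(2) + 1*(-1)*conj(2) + 2*(-1 + 3*sqrt(2))*conj(0) + 2*(5)*conj(-2) + 2*(-3*sqrt(2) - 1)*conj(0) + 4*(1)*conj(0) + 4*(-1)*conj(0)]
      = (1/16)[(22) + (-2) + (0) + (-20) + (0) + (0) + (0)] = 0/16 = 0
  <chi_rho, chi_7> = (1/16)[1*(11)*conj(2) + 1*(-1)*conj(-2) + 2*(-1 + 3*sqrt(2))*conj(-sqrt(2)) + 2*(5)*conj(0) + 2*(-3*sqrt(2) - 1)*conj(sqrt(2)) + 4*(1)*conj(0) + 4*(-1)*conj(0)]
      = (1/16)[(22) + (2) + (-12 + 2*sqrt(2)) + (0) + (-12 - 2*sqrt(2)) + (0) + (0)] = 0/16 = 0
Dimension check: dim(rho) = sum (mult * dim) = 1*1 + 1*1 + 2*1 + 1*1 + 3*2 + 0*2 + 0*2 = 11 = chi_rho(e) = 11.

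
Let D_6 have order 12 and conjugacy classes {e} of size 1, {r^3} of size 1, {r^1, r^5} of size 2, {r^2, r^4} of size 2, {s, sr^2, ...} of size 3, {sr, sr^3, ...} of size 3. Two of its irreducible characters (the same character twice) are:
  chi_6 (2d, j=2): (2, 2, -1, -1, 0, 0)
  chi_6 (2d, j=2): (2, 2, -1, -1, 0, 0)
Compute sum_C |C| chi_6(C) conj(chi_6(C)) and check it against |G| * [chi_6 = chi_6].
Sum = 12 = |G| = 12; so <chi_6, chi_6> = 1 (norm-1 confirms irreducibility).

Justification: Compute term by term over conjugacy classes (|C| * chi_6(C) * conj(chi_6(C))):
  1*(2)*conj(2) + 1*(2)*conj(2) + 2*(-1)*conj(-1) + 2*(-1)*conj(-1) + 3*(0)*conj(0) + 3*(0)*conj(0)
  = (4) + (4) + (2) + (2) + (0) + (0)
  = 12.
Dividing by |G| = 12 gives 12/12 = 1, matching the row-orthogonality relation <chi_6, chi_6> = [chi_6 = chi_6].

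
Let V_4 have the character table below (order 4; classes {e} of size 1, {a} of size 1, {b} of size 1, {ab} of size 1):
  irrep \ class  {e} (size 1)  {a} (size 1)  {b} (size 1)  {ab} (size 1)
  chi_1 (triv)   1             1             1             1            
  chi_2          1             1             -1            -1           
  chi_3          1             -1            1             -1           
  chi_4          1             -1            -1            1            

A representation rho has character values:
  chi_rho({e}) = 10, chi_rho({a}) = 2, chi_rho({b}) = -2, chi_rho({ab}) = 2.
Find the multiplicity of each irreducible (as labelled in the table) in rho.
Multiplicities: chi_1: 3, chi_2: 3, chi_3: 1, chi_4: 3.

Justification: Use <chi_rho, chi> = (1/|G|) sum_C |C| * chi_rho(C) * conj(chi(C)) with |G| = 4 for each irreducible chi in the table:
  <chi_rho, chi_1> = (1/4)[1*(10)*conj(1) + 1*(2)*conj(1) + 1*(-2)*conj(1) + 1*(2)*conj(1)]
      = (1/4)[(10) + (2) + (-2) + (2)] = 12/4 = 3
  <chi_rho, chi_2> = (1/4)[1*(10)*conj(1) + 1*(2)*conj(1) + 1*(-2)*conj(-1) + 1*(2)*conj(-1)]
      = (1/4)[(10) + (2) + (2) + (-2)] = 12/4 = 3
  <chi_rho, chi_3> = (1/4)[1*(10)*conj(1) + 1*(2)*conj(-1) + 1*(-2)*conj(1) + 1*(2)*conj(-1)]
      = (1/4)[(10) + (-2) + (-2) + (-2)] = 4/4 = 1
  <chi_rho, chi_4> = (1/4)[1*(10)*conj(1) + 1*(2)*conj(-1) + 1*(-2)*conj(-1) + 1*(2)*conj(1)]
      = (1/4)[(10) + (-2) + (2) + (2)] = 12/4 = 3
Dimension check: dim(rho) = sum (mult * dim) = 3*1 + 3*1 + 1*1 + 3*1 = 10 = chi_rho(e) = 10.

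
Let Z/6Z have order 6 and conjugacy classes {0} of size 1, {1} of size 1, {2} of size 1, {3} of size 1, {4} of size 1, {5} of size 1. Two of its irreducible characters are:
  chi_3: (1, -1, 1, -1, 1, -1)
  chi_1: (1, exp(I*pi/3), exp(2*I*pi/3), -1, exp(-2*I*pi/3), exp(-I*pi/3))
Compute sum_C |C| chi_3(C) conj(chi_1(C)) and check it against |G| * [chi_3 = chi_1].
Sum = 0; so <chi_3, chi_1> = 0 (distinct irreducibles are orthogonal).

Compute term by term over conjugacy classes (|C| * chi_3(C) * conj(chi_1(C))):
  1*(1)*conj(1) + 1*(-1)*conj(exp(I*pi/3)) + 1*(1)*conj(exp(2*I*pi/3)) + 1*(-1)*conj(-1) + 1*(1)*conj(exp(-2*I*pi/3)) + 1*(-1)*conj(exp(-I*pi/3))
  = (1) + (-exp(-I*pi/3)) + (exp(-2*I*pi/3)) + (1) + (exp(2*I*pi/3)) + (-exp(I*pi/3))
  = 0.
(Exp terms are combined using exp(i*s)*conj(exp(i*t)) = exp(i*(s-t)), and sums of them are collapsed using the identity that for every m > 1 the m distinct m-th roots of unity sum to 0, e.g. 1 + exp(2*I*pi/3) + exp(-2*I*pi/3) = 0.)
Dividing by |G| = 6 gives 0/6 = 0, matching the row-orthogonality relation <chi_3, chi_1> = [chi_3 = chi_1].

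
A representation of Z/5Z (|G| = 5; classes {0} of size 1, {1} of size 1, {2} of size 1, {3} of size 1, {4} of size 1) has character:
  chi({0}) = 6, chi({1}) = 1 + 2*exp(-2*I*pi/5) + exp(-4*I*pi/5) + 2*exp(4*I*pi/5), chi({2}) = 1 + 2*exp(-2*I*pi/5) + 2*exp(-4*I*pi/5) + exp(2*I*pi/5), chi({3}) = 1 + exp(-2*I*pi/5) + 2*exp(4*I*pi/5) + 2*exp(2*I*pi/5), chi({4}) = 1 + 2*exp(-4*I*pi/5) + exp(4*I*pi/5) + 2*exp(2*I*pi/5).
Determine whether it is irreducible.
Not irreducible (reducible): <chi, chi> = 10 > 1.

Solution. <chi, chi> = (1/|G|) sum_C |C| * |chi(C)|^2 = (1/5)[1*|6|^2 + 1*|1 + 2*exp(-2*I*pi/5) + exp(-4*I*pi/5) + 2*exp(4*I*pi/5)|^2 + 1*|1 + 2*exp(-2*I*pi/5) + 2*exp(-4*I*pi/5) + exp(2*I*pi/5)|^2 + 1*|1 + exp(-2*I*pi/5) + 2*exp(4*I*pi/5) + 2*exp(2*I*pi/5)|^2 + 1*|1 + 2*exp(-4*I*pi/5) + exp(4*I*pi/5) + 2*exp(2*I*pi/5)|^2]
  = (1/5)[(36) + (10 + 6*exp(-2*I*pi/5) + 7*exp(-4*I*pi/5) + 7*exp(4*I*pi/5) + 6*exp(2*I*pi/5)) + (10 + 7*exp(-2*I*pi/5) + 6*exp(-4*I*pi/5) + 6*exp(4*I*pi/5) + 7*exp(2*I*pi/5)) + (10 + 7*exp(-2*I*pi/5) + 6*exp(-4*I*pi/5) + 6*exp(4*I*pi/5) + 7*exp(2*I*pi/5)) + (10 + 6*exp(-2*I*pi/5) + 7*exp(-4*I*pi/5) + 7*exp(4*I*pi/5) + 6*exp(2*I*pi/5))] = 50/5 = 10.
(Exp terms are combined using exp(i*s)*conj(exp(i*t)) = exp(i*(s-t)), and sums of them are collapsed using the identity that for every m > 1 the m distinct m-th roots of unity sum to 0, e.g. 1 + exp(2*I*pi/3) + exp(-2*I*pi/3) = 0.)
A character is irreducible iff <chi, chi> = 1, so this representation is reducible.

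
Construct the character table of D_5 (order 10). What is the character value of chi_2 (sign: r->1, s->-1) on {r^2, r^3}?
Conjugacy classes: {e} of size 1, {r^1, r^4} of size 2, {r^2, r^3} of size 2, {s, sr, ..., sr^4} of size 5.
Character table:
  irrep \ class              {e} (size 1)  {r^1, r^4} (size 2)  {r^2, r^3} (size 2)  {s, sr, ..., sr^4} (size 5)
  chi_1 (triv)               1             1                    1                    1                          
  chi_2 (sign: r->1, s->-1)  1             1                    1                    -1                         
  chi_3 (2d, j=1)            2             -1/2 + sqrt(5)/2     -sqrt(5)/2 - 1/2     0                          
  chi_4 (2d, j=2)            2             -sqrt(5)/2 - 1/2     -1/2 + sqrt(5)/2     0                          

Spot check: chi_2 (sign: r->1, s->-1) on {r^2, r^3} = 1.

Reasoning: D_5 has order 2*5 = 10 with 4 conjugacy classes, hence 4 irreducibles. Sum of squared dims 1 + 1 + 4 + 4 = 10 = |G|. Linear characters come from the abelianisation; the 2-dimensional irreps have character r^k -> 2*cos(2*pi*j*k/5), reflections -> 0.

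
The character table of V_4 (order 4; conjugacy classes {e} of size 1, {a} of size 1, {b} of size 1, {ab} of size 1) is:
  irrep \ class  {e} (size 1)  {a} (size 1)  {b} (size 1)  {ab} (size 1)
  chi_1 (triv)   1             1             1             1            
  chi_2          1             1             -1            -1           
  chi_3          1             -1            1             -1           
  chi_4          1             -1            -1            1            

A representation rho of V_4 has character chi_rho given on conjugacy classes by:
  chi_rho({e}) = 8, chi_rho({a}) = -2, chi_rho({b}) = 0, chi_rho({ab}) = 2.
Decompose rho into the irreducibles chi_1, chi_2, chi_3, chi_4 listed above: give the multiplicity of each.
Multiplicities: chi_1: 2, chi_2: 1, chi_3: 2, chi_4: 3.

Explanation: Use <chi_rho, chi> = (1/|G|) sum_C |C| * chi_rho(C) * conj(chi(C)) with |G| = 4 for each irreducible chi in the table:
  <chi_rho, chi_1> = (1/4)[1*(8)*conj(1) + 1*(-2)*conj(1) + 1*(0)*conj(1) + 1*(2)*conj(1)]
      = (1/4)[(8) + (-2) + (0) + (2)] = 8/4 = 2
  <chi_rho, chi_2> = (1/4)[1*(8)*conj(1) + 1*(-2)*conj(1) + 1*(0)*conj(-1) + 1*(2)*conj(-1)]
      = (1/4)[(8) + (-2) + (0) + (-2)] = 4/4 = 1
  <chi_rho, chi_3> = (1/4)[1*(8)*conj(1) + 1*(-2)*conj(-1) + 1*(0)*conj(1) + 1*(2)*conj(-1)]
      = (1/4)[(8) + (2) + (0) + (-2)] = 8/4 = 2
  <chi_rho, chi_4> = (1/4)[1*(8)*conj(1) + 1*(-2)*conj(-1) + 1*(0)*conj(-1) + 1*(2)*conj(1)]
      = (1/4)[(8) + (2) + (0) + (2)] = 12/4 = 3
Dimension check: dim(rho) = sum (mult * dim) = 2*1 + 1*1 + 2*1 + 3*1 = 8 = chi_rho(e) = 8.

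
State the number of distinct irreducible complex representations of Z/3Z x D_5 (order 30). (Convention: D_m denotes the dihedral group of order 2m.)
12

Derivation: The number of irreducible complex representations of a finite group equals its number of conjugacy classes. For a direct product, #classes(G x H) = #classes(G) * #classes(H). Z/3Z has 3 classes (abelian), D_5 has 4 classes, so 3 * 4 = 12, so Z/3Z x D_5 (order 30) has exactly 12 irreducible complex representations.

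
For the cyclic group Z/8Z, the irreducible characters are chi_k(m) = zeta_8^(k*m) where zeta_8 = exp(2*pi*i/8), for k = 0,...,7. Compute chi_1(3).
chi_1(3) = zeta_8^3 = exp(3*I*pi/4)

Proof sketch: chi_1(3) = zeta_8^(1*3) = zeta_8^3. Since zeta_8^8 = 1, this equals zeta_8^3 = exp(2*pi*i*3/8) = exp(3*I*pi/4).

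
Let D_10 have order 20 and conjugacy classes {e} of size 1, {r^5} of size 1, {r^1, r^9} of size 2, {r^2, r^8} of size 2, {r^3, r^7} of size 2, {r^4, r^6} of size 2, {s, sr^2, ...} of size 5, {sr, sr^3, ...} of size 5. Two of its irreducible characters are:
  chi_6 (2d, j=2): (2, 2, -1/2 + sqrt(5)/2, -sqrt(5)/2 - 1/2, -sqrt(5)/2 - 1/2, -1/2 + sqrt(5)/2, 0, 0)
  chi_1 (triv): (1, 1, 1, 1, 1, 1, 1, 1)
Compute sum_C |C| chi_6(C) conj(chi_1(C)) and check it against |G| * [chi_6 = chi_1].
Sum = 0; so <chi_6, chi_1> = 0 (distinct irreducibles are orthogonal).

Argument: Compute term by term over conjugacy classes (|C| * chi_6(C) * conj(chi_1(C))):
  1*(2)*conj(1) + 1*(2)*conj(1) + 2*(-1/2 + sqrt(5)/2)*conj(1) + 2*(-sqrt(5)/2 - 1/2)*conj(1) + 2*(-sqrt(5)/2 - 1/2)*conj(1) + 2*(-1/2 + sqrt(5)/2)*conj(1) + 5*(0)*conj(1) + 5*(0)*conj(1)
  = (2) + (2) + (-1 + sqrt(5)) + (-sqrt(5) - 1) + (-sqrt(5) - 1) + (-1 + sqrt(5)) + (0) + (0)
  = 0.
Dividing by |G| = 20 gives 0/20 = 0, matching the row-orthogonality relation <chi_6, chi_1> = [chi_6 = chi_1].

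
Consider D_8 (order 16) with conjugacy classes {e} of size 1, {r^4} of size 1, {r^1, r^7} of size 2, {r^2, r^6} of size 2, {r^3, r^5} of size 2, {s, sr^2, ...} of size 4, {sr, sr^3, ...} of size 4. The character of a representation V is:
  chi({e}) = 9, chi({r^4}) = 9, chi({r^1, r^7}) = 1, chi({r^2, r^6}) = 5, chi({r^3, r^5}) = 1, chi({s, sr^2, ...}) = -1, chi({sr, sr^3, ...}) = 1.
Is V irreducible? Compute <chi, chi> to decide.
Not irreducible (reducible): <chi, chi> = 14 > 1.

Argument: <chi, chi> = (1/|G|) sum_C |C| * |chi(C)|^2 = (1/16)[1*|9|^2 + 1*|9|^2 + 2*|1|^2 + 2*|5|^2 + 2*|1|^2 + 4*|-1|^2 + 4*|1|^2]
  = (1/16)[(81) + (81) + (2) + (50) + (2) + (4) + (4)] = 224/16 = 14.
A character is irreducible iff <chi, chi> = 1, so this representation is reducible.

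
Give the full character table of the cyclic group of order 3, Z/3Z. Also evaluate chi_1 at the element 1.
Character table of Z/3Z (irreps indexed chi_0,...,chi_2 with chi_k(m) = zeta_3^(k*m), zeta_3 = exp(2*pi*i/3)):
  irrep \ class  {0} (size 1)  {1} (size 1)    {2} (size 1)  
  chi_0          1             1               1             
  chi_1          1             exp(2*I*pi/3)   exp(-2*I*pi/3)
  chi_2          1             exp(-2*I*pi/3)  exp(2*I*pi/3) 

Spot check: chi_1(1) = zeta_3^(1*1) = zeta_3^1 = exp(2*I*pi/3).

Details: Z/3Z is abelian, so all 3 irreducible complex representations are 1-dimensional. They are given by chi_k(m) = zeta_3^(k*m) for k = 0,...,2. Row orthogonality: sum_m chi_k(m) conj(chi_l(m)) = 3 * [k = l].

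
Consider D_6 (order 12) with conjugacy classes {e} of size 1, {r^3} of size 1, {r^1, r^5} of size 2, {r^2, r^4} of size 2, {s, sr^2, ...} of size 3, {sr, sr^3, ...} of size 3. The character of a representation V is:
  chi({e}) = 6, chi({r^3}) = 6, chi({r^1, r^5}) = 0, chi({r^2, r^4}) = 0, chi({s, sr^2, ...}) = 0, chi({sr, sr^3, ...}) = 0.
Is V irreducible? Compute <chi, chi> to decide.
Not irreducible (reducible): <chi, chi> = 6 > 1.

Derivation: <chi, chi> = (1/|G|) sum_C |C| * |chi(C)|^2 = (1/12)[1*|6|^2 + 1*|6|^2 + 2*|0|^2 + 2*|0|^2 + 3*|0|^2 + 3*|0|^2]
  = (1/12)[(36) + (36) + (0) + (0) + (0) + (0)] = 72/12 = 6.
A character is irreducible iff <chi, chi> = 1, so this representation is reducible.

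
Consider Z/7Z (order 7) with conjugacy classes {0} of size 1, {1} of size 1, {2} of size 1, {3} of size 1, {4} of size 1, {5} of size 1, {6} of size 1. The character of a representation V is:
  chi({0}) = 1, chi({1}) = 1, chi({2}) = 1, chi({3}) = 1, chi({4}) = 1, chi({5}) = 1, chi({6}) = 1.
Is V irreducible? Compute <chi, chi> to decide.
Irreducible: <chi, chi> = 1.

Why: <chi, chi> = (1/|G|) sum_C |C| * |chi(C)|^2 = (1/7)[1*|1|^2 + 1*|1|^2 + 1*|1|^2 + 1*|1|^2 + 1*|1|^2 + 1*|1|^2 + 1*|1|^2]
  = (1/7)[(1) + (1) + (1) + (1) + (1) + (1) + (1)] = 7/7 = 1.
(Exp terms are combined using exp(i*s)*conj(exp(i*t)) = exp(i*(s-t)), and sums of them are collapsed using the identity that for every m > 1 the m distinct m-th roots of unity sum to 0, e.g. 1 + exp(2*I*pi/3) + exp(-2*I*pi/3) = 0.)
A character is irreducible iff <chi, chi> = 1, so this representation is irreducible.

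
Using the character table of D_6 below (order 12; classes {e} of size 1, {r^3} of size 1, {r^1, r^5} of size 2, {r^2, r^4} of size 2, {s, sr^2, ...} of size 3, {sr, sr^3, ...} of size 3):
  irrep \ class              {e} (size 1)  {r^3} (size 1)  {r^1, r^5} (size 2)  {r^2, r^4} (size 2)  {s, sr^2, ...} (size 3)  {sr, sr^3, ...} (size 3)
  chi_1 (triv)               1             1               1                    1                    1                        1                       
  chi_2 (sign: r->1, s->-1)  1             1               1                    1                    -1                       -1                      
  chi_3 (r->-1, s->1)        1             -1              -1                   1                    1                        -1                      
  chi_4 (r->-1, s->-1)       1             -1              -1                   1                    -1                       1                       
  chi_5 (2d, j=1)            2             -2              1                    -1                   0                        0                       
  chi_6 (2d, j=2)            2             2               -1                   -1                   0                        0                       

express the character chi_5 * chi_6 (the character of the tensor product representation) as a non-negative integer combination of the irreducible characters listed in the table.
chi_5 tensor chi_6 = chi_3 + chi_4 + chi_5 (all other irreducibles have multiplicity 0).

Details: The character of a tensor product is the pointwise product (chi_5 * chi_6)(C) = chi_5(C) * chi_6(C):
  {e}: (2)*(2), {r^3}: (-2)*(2), {r^1, r^5}: (1)*(-1), {r^2, r^4}: (-1)*(-1), {s, sr^2, ...}: (0)*(0), {sr, sr^3, ...}: (0)*(0)
so (chi_5 * chi_6) takes values
  {e} -> 4, {r^3} -> -4, {r^1, r^5} -> -1, {r^2, r^4} -> 1, {s, sr^2, ...} -> 0, {sr, sr^3, ...} -> 0.
Now take the inner product of this character with each irreducible chi from the table, <chi_5*chi_6, chi> = (1/12) sum_C |C| (chi_5*chi_6)(C) conj(chi(C)):
  <chi_5*chi_6, chi_1> = (1/12)[1*(4)*conj(1) + 1*(-4)*conj(1) + 2*(-1)*conj(1) + 2*(1)*conj(1) + 3*(0)*conj(1) + 3*(0)*conj(1)]
      = (1/12)[(4) + (-4) + (-2) + (2) + (0) + (0)] = 0/12 = 0
  <chi_5*chi_6, chi_2> = (1/12)[1*(4)*conj(1) + 1*(-4)*conj(1) + 2*(-1)*conj(1) + 2*(1)*conj(1) + 3*(0)*conj(-1) + 3*(0)*conj(-1)]
      = (1/12)[(4) + (-4) + (-2) + (2) + (0) + (0)] = 0/12 = 0
  <chi_5*chi_6, chi_3> = (1/12)[1*(4)*conj(1) + 1*(-4)*conj(-1) + 2*(-1)*conj(-1) + 2*(1)*conj(1) + 3*(0)*conj(1) + 3*(0)*conj(-1)]
      = (1/12)[(4) + (4) + (2) + (2) + (0) + (0)] = 12/12 = 1
  <chi_5*chi_6, chi_4> = (1/12)[1*(4)*conj(1) + 1*(-4)*conj(-1) + 2*(-1)*conj(-1) + 2*(1)*conj(1) + 3*(0)*conj(-1) + 3*(0)*conj(1)]
      = (1/12)[(4) + (4) + (2) + (2) + (0) + (0)] = 12/12 = 1
  <chi_5*chi_6, chi_5> = (1/12)[1*(4)*conj(2) + 1*(-4)*conj(-2) + 2*(-1)*conj(1) + 2*(1)*conj(-1) + 3*(0)*conj(0) + 3*(0)*conj(0)]
      = (1/12)[(8) + (8) + (-2) + (-2) + (0) + (0)] = 12/12 = 1
  <chi_5*chi_6, chi_6> = (1/12)[1*(4)*conj(2) + 1*(-4)*conj(2) + 2*(-1)*conj(-1) + 2*(1)*conj(-1) + 3*(0)*conj(0) + 3*(0)*conj(0)]
      = (1/12)[(8) + (-8) + (2) + (-2) + (0) + (0)] = 0/12 = 0
Hence the multiplicities are chi_3: 1, chi_4: 1, chi_5: 1. Dimension check: dim(chi_5)*dim(chi_6) = 2*2 = 4 and sum (mult * dim) = 1*1 + 1*1 + 1*2 = 4.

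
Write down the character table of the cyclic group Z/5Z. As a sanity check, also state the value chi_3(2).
Character table of Z/5Z (irreps indexed chi_0,...,chi_4 with chi_k(m) = zeta_5^(k*m), zeta_5 = exp(2*pi*i/5)):
  irrep \ class  {0} (size 1)  {1} (size 1)    {2} (size 1)    {3} (size 1)    {4} (size 1)  
  chi_0          1             1               1               1               1             
  chi_1          1             exp(2*I*pi/5)   exp(4*I*pi/5)   exp(-4*I*pi/5)  exp(-2*I*pi/5)
  chi_2          1             exp(4*I*pi/5)   exp(-2*I*pi/5)  exp(2*I*pi/5)   exp(-4*I*pi/5)
  chi_3          1             exp(-4*I*pi/5)  exp(2*I*pi/5)   exp(-2*I*pi/5)  exp(4*I*pi/5) 
  chi_4          1             exp(-2*I*pi/5)  exp(-4*I*pi/5)  exp(4*I*pi/5)   exp(2*I*pi/5) 

Spot check: chi_3(2) = zeta_5^(3*2) = zeta_5^6 = exp(2*I*pi/5).

Derivation: Z/5Z is abelian, so all 5 irreducible complex representations are 1-dimensional. They are given by chi_k(m) = zeta_5^(k*m) for k = 0,...,4. Row orthogonality: sum_m chi_k(m) conj(chi_l(m)) = 5 * [k = l].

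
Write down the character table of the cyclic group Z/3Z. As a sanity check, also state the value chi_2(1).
Character table of Z/3Z (irreps indexed chi_0,...,chi_2 with chi_k(m) = zeta_3^(k*m), zeta_3 = exp(2*pi*i/3)):
  irrep \ class  {0} (size 1)  {1} (size 1)    {2} (size 1)  
  chi_0          1             1               1             
  chi_1          1             exp(2*I*pi/3)   exp(-2*I*pi/3)
  chi_2          1             exp(-2*I*pi/3)  exp(2*I*pi/3) 

Spot check: chi_2(1) = zeta_3^(2*1) = zeta_3^2 = exp(-2*I*pi/3).

Derivation: Z/3Z is abelian, so all 3 irreducible complex representations are 1-dimensional. They are given by chi_k(m) = zeta_3^(k*m) for k = 0,...,2. Row orthogonality: sum_m chi_k(m) conj(chi_l(m)) = 3 * [k = l].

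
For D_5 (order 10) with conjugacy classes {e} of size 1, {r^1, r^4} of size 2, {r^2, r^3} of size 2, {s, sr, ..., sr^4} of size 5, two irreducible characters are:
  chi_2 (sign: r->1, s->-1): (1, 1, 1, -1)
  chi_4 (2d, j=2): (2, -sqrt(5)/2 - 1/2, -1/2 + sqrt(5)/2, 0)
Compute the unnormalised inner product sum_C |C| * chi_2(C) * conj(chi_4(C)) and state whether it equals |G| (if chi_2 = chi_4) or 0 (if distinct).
Sum = 0; so <chi_2, chi_4> = 0 (distinct irreducibles are orthogonal).

Solution. Compute term by term over conjugacy classes (|C| * chi_2(C) * conj(chi_4(C))):
  1*(1)*conj(2) + 2*(1)*conj(-sqrt(5)/2 - 1/2) + 2*(1)*conj(-1/2 + sqrt(5)/2) + 5*(-1)*conj(0)
  = (2) + (-sqrt(5) - 1) + (-1 + sqrt(5)) + (0)
  = 0.
Dividing by |G| = 10 gives 0/10 = 0, matching the row-orthogonality relation <chi_2, chi_4> = [chi_2 = chi_4].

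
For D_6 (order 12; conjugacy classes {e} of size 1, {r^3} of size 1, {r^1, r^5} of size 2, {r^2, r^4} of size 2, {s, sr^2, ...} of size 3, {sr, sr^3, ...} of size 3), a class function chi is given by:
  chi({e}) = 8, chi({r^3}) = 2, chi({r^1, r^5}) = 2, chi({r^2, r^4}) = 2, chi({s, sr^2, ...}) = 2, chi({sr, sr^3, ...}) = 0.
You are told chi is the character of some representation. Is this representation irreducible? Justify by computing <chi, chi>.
Not irreducible (reducible): <chi, chi> = 8 > 1.

<chi, chi> = (1/|G|) sum_C |C| * |chi(C)|^2 = (1/12)[1*|8|^2 + 1*|2|^2 + 2*|2|^2 + 2*|2|^2 + 3*|2|^2 + 3*|0|^2]
  = (1/12)[(64) + (4) + (8) + (8) + (12) + (0)] = 96/12 = 8.
A character is irreducible iff <chi, chi> = 1, so this representation is reducible.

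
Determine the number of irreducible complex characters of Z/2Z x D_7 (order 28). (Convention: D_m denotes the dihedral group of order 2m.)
10

Details: The number of irreducible complex representations of a finite group equals its number of conjugacy classes. For a direct product, #classes(G x H) = #classes(G) * #classes(H). Z/2Z has 2 classes (abelian), D_7 has 5 classes, so 2 * 5 = 10, so Z/2Z x D_7 (order 28) has exactly 10 irreducible complex representations.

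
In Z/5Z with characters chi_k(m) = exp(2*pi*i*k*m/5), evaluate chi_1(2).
chi_1(2) = zeta_5^2 = exp(4*I*pi/5)

Explanation: chi_1(2) = zeta_5^(1*2) = zeta_5^2. Since zeta_5^5 = 1, this equals zeta_5^2 = exp(2*pi*i*2/5) = exp(4*I*pi/5).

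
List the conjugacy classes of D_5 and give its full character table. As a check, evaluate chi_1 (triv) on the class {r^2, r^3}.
Conjugacy classes: {e} of size 1, {r^1, r^4} of size 2, {r^2, r^3} of size 2, {s, sr, ..., sr^4} of size 5.
Character table:
  irrep \ class              {e} (size 1)  {r^1, r^4} (size 2)  {r^2, r^3} (size 2)  {s, sr, ..., sr^4} (size 5)
  chi_1 (triv)               1             1                    1                    1                          
  chi_2 (sign: r->1, s->-1)  1             1                    1                    -1                         
  chi_3 (2d, j=1)            2             -1/2 + sqrt(5)/2     -sqrt(5)/2 - 1/2     0                          
  chi_4 (2d, j=2)            2             -sqrt(5)/2 - 1/2     -1/2 + sqrt(5)/2     0                          

Spot check: chi_1 (triv) on {r^2, r^3} = 1.

Derivation: D_5 has order 2*5 = 10 with 4 conjugacy classes, hence 4 irreducibles. Sum of squared dims 1 + 1 + 4 + 4 = 10 = |G|. Linear characters come from the abelianisation; the 2-dimensional irreps have character r^k -> 2*cos(2*pi*j*k/5), reflections -> 0.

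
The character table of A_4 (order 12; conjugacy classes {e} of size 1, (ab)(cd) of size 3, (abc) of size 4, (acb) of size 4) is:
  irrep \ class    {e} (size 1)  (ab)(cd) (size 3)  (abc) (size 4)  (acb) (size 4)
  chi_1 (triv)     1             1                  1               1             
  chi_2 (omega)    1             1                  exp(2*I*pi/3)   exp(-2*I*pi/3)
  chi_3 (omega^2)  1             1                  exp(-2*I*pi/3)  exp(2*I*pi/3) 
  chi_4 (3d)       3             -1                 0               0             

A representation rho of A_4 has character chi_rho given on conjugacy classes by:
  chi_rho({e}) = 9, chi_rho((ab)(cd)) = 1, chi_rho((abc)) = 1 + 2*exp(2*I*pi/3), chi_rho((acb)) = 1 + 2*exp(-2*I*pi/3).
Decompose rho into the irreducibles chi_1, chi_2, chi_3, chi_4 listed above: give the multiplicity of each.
Multiplicities: chi_1: 1, chi_2: 2, chi_3: 0, chi_4: 2.

Details: Use <chi_rho, chi> = (1/|G|) sum_C |C| * chi_rho(C) * conj(chi(C)) with |G| = 12 for each irreducible chi in the table:
  <chi_rho, chi_1> = (1/12)[1*(9)*conj(1) + 3*(1)*conj(1) + 4*(1 + 2*exp(2*I*pi/3))*conj(1) + 4*(1 + 2*exp(-2*I*pi/3))*conj(1)]
      = (1/12)[(9) + (3) + (4 + 8*exp(2*I*pi/3)) + (4 + 8*exp(-2*I*pi/3))] = 12/12 = 1
  <chi_rho, chi_2> = (1/12)[1*(9)*conj(1) + 3*(1)*conj(1) + 4*(1 + 2*exp(2*I*pi/3))*conj(exp(2*I*pi/3)) + 4*(1 + 2*exp(-2*I*pi/3))*conj(exp(-2*I*pi/3))]
      = (1/12)[(9) + (3) + (8 + 4*exp(-2*I*pi/3)) + (8 + 4*exp(2*I*pi/3))] = 24/12 = 2
  <chi_rho, chi_3> = (1/12)[1*(9)*conj(1) + 3*(1)*conj(1) + 4*(1 + 2*exp(2*I*pi/3))*conj(exp(-2*I*pi/3)) + 4*(1 + 2*exp(-2*I*pi/3))*conj(exp(2*I*pi/3))]
      = (1/12)[(9) + (3) + (8*exp(-2*I*pi/3) + 4*exp(2*I*pi/3)) + (4*exp(-2*I*pi/3) + 8*exp(2*I*pi/3))] = 0/12 = 0
  <chi_rho, chi_4> = (1/12)[1*(9)*conj(3) + 3*(1)*conj(-1) + 4*(1 + 2*exp(2*I*pi/3))*conj(0) + 4*(1 + 2*exp(-2*I*pi/3))*conj(0)]
      = (1/12)[(27) + (-3) + (0) + (0)] = 24/12 = 2
(Exp terms are combined using exp(i*s)*conj(exp(i*t)) = exp(i*(s-t)), and sums of them are collapsed using the identity that for every m > 1 the m distinct m-th roots of unity sum to 0, e.g. 1 + exp(2*I*pi/3) + exp(-2*I*pi/3) = 0.)
Dimension check: dim(rho) = sum (mult * dim) = 1*1 + 2*1 + 0*1 + 2*3 = 9 = chi_rho(e) = 9.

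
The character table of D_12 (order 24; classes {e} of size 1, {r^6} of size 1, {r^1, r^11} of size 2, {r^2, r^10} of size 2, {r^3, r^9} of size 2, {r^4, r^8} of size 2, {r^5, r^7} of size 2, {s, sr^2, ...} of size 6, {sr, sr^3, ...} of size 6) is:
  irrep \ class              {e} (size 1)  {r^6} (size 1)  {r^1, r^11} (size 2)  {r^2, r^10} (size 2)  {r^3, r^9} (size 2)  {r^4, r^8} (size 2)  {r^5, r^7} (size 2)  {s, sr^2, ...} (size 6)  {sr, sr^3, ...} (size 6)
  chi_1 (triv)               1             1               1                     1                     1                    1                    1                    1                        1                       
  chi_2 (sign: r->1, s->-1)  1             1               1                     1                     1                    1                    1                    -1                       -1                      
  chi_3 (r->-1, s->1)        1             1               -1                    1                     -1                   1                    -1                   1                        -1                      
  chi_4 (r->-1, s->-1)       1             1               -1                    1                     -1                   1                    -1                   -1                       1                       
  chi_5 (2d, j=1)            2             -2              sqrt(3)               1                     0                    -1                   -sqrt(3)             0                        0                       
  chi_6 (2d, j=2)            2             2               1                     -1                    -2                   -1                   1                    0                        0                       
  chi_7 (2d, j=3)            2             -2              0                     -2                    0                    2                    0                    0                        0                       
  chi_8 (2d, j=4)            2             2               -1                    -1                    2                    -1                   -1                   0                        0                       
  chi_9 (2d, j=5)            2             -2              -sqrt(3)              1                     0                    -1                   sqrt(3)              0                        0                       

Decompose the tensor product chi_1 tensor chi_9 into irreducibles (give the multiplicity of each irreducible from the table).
chi_1 tensor chi_9 = chi_9 (all other irreducibles have multiplicity 0).

Explanation: The character of a tensor product is the pointwise product (chi_1 * chi_9)(C) = chi_1(C) * chi_9(C):
  {e}: (1)*(2), {r^6}: (1)*(-2), {r^1, r^11}: (1)*(-sqrt(3)), {r^2, r^10}: (1)*(1), {r^3, r^9}: (1)*(0), {r^4, r^8}: (1)*(-1), {r^5, r^7}: (1)*(sqrt(3)), {s, sr^2, ...}: (1)*(0), {sr, sr^3, ...}: (1)*(0)
so (chi_1 * chi_9) takes values
  {e} -> 2, {r^6} -> -2, {r^1, r^11} -> -sqrt(3), {r^2, r^10} -> 1, {r^3, r^9} -> 0, {r^4, r^8} -> -1, {r^5, r^7} -> sqrt(3), {s, sr^2, ...} -> 0, {sr, sr^3, ...} -> 0.
Now take the inner product of this character with each irreducible chi from the table, <chi_1*chi_9, chi> = (1/24) sum_C |C| (chi_1*chi_9)(C) conj(chi(C)):
  <chi_1*chi_9, chi_1> = (1/24)[1*(2)*conj(1) + 1*(-2)*conj(1) + 2*(-sqrt(3))*conj(1) + 2*(1)*conj(1) + 2*(0)*conj(1) + 2*(-1)*conj(1) + 2*(sqrt(3))*conj(1) + 6*(0)*conj(1) + 6*(0)*conj(1)]
      = (1/24)[(2) + (-2) + (-2*sqrt(3)) + (2) + (0) + (-2) + (2*sqrt(3)) + (0) + (0)] = 0/24 = 0
  <chi_1*chi_9, chi_2> = (1/24)[1*(2)*conj(1) + 1*(-2)*conj(1) + 2*(-sqrt(3))*conj(1) + 2*(1)*conj(1) + 2*(0)*conj(1) + 2*(-1)*conj(1) + 2*(sqrt(3))*conj(1) + 6*(0)*conj(-1) + 6*(0)*conj(-1)]
      = (1/24)[(2) + (-2) + (-2*sqrt(3)) + (2) + (0) + (-2) + (2*sqrt(3)) + (0) + (0)] = 0/24 = 0
  <chi_1*chi_9, chi_3> = (1/24)[1*(2)*conj(1) + 1*(-2)*conj(1) + 2*(-sqrt(3))*conj(-1) + 2*(1)*conj(1) + 2*(0)*conj(-1) + 2*(-1)*conj(1) + 2*(sqrt(3))*conj(-1) + 6*(0)*conj(1) + 6*(0)*conj(-1)]
      = (1/24)[(2) + (-2) + (2*sqrt(3)) + (2) + (0) + (-2) + (-2*sqrt(3)) + (0) + (0)] = 0/24 = 0
  <chi_1*chi_9, chi_4> = (1/24)[1*(2)*conj(1) + 1*(-2)*conj(1) + 2*(-sqrt(3))*conj(-1) + 2*(1)*conj(1) + 2*(0)*conj(-1) + 2*(-1)*conj(1) + 2*(sqrt(3))*conj(-1) + 6*(0)*conj(-1) + 6*(0)*conj(1)]
      = (1/24)[(2) + (-2) + (2*sqrt(3)) + (2) + (0) + (-2) + (-2*sqrt(3)) + (0) + (0)] = 0/24 = 0
  <chi_1*chi_9, chi_5> = (1/24)[1*(2)*conj(2) + 1*(-2)*conj(-2) + 2*(-sqrt(3))*conj(sqrt(3)) + 2*(1)*conj(1) + 2*(0)*conj(0) + 2*(-1)*conj(-1) + 2*(sqrt(3))*conj(-sqrt(3)) + 6*(0)*conj(0) + 6*(0)*conj(0)]
      = (1/24)[(4) + (4) + (-6) + (2) + (0) + (2) + (-6) + (0) + (0)] = 0/24 = 0
  <chi_1*chi_9, chi_6> = (1/24)[1*(2)*conj(2) + 1*(-2)*conj(2) + 2*(-sqrt(3))*conj(1) + 2*(1)*conj(-1) + 2*(0)*conj(-2) + 2*(-1)*conj(-1) + 2*(sqrt(3))*conj(1) + 6*(0)*conj(0) + 6*(0)*conj(0)]
      = (1/24)[(4) + (-4) + (-2*sqrt(3)) + (-2) + (0) + (2) + (2*sqrt(3)) + (0) + (0)] = 0/24 = 0
  <chi_1*chi_9, chi_7> = (1/24)[1*(2)*conj(2) + 1*(-2)*conj(-2) + 2*(-sqrt(3))*conj(0) + 2*(1)*conj(-2) + 2*(0)*conj(0) + 2*(-1)*conj(2) + 2*(sqrt(3))*conj(0) + 6*(0)*conj(0) + 6*(0)*conj(0)]
      = (1/24)[(4) + (4) + (0) + (-4) + (0) + (-4) + (0) + (0) + (0)] = 0/24 = 0
  <chi_1*chi_9, chi_8> = (1/24)[1*(2)*conj(2) + 1*(-2)*conj(2) + 2*(-sqrt(3))*conj(-1) + 2*(1)*conj(-1) + 2*(0)*conj(2) + 2*(-1)*conj(-1) + 2*(sqrt(3))*conj(-1) + 6*(0)*conj(0) + 6*(0)*conj(0)]
      = (1/24)[(4) + (-4) + (2*sqrt(3)) + (-2) + (0) + (2) + (-2*sqrt(3)) + (0) + (0)] = 0/24 = 0
  <chi_1*chi_9, chi_9> = (1/24)[1*(2)*conj(2) + 1*(-2)*conj(-2) + 2*(-sqrt(3))*conj(-sqrt(3)) + 2*(1)*conj(1) + 2*(0)*conj(0) + 2*(-1)*conj(-1) + 2*(sqrt(3))*conj(sqrt(3)) + 6*(0)*conj(0) + 6*(0)*conj(0)]
      = (1/24)[(4) + (4) + (6) + (2) + (0) + (2) + (6) + (0) + (0)] = 24/24 = 1
Hence the multiplicities are chi_9: 1. Dimension check: dim(chi_1)*dim(chi_9) = 1*2 = 2 and sum (mult * dim) = 1*2 = 2.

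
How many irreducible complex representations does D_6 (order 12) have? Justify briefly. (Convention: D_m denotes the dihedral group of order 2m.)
6

Working: The number of irreducible complex representations of a finite group equals its number of conjugacy classes. D_6 has 6 conjugacy classes (n/2 + 3 for n even), so D_6 (order 12) has exactly 6 irreducible complex representations.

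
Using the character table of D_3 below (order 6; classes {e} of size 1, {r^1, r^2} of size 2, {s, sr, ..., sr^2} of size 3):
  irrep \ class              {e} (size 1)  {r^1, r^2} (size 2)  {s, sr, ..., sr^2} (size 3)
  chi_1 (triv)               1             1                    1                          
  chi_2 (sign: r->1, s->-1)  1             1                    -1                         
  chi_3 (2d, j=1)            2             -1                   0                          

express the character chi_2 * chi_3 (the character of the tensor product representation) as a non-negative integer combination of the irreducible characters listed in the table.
chi_2 tensor chi_3 = chi_3 (all other irreducibles have multiplicity 0).

Solution. The character of a tensor product is the pointwise product (chi_2 * chi_3)(C) = chi_2(C) * chi_3(C):
  {e}: (1)*(2), {r^1, r^2}: (1)*(-1), {s, sr, ..., sr^2}: (-1)*(0)
so (chi_2 * chi_3) takes values
  {e} -> 2, {r^1, r^2} -> -1, {s, sr, ..., sr^2} -> 0.
Now take the inner product of this character with each irreducible chi from the table, <chi_2*chi_3, chi> = (1/6) sum_C |C| (chi_2*chi_3)(C) conj(chi(C)):
  <chi_2*chi_3, chi_1> = (1/6)[1*(2)*conj(1) + 2*(-1)*conj(1) + 3*(0)*conj(1)]
      = (1/6)[(2) + (-2) + (0)] = 0/6 = 0
  <chi_2*chi_3, chi_2> = (1/6)[1*(2)*conj(1) + 2*(-1)*conj(1) + 3*(0)*conj(-1)]
      = (1/6)[(2) + (-2) + (0)] = 0/6 = 0
  <chi_2*chi_3, chi_3> = (1/6)[1*(2)*conj(2) + 2*(-1)*conj(-1) + 3*(0)*conj(0)]
      = (1/6)[(4) + (2) + (0)] = 6/6 = 1
Hence the multiplicities are chi_3: 1. Dimension check: dim(chi_2)*dim(chi_3) = 1*2 = 2 and sum (mult * dim) = 1*2 = 2.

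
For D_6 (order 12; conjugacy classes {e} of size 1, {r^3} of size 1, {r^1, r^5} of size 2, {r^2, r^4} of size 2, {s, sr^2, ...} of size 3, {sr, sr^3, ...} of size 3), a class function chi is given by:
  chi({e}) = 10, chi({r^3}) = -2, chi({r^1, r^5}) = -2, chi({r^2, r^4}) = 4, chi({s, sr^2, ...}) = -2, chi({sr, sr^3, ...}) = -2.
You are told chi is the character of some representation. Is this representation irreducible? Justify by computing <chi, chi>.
Not irreducible (reducible): <chi, chi> = 14 > 1.

Why: <chi, chi> = (1/|G|) sum_C |C| * |chi(C)|^2 = (1/12)[1*|10|^2 + 1*|-2|^2 + 2*|-2|^2 + 2*|4|^2 + 3*|-2|^2 + 3*|-2|^2]
  = (1/12)[(100) + (4) + (8) + (32) + (12) + (12)] = 168/12 = 14.
A character is irreducible iff <chi, chi> = 1, so this representation is reducible.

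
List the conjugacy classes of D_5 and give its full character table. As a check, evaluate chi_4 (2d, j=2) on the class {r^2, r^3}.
Conjugacy classes: {e} of size 1, {r^1, r^4} of size 2, {r^2, r^3} of size 2, {s, sr, ..., sr^4} of size 5.
Character table:
  irrep \ class              {e} (size 1)  {r^1, r^4} (size 2)  {r^2, r^3} (size 2)  {s, sr, ..., sr^4} (size 5)
  chi_1 (triv)               1             1                    1                    1                          
  chi_2 (sign: r->1, s->-1)  1             1                    1                    -1                         
  chi_3 (2d, j=1)            2             -1/2 + sqrt(5)/2     -sqrt(5)/2 - 1/2     0                          
  chi_4 (2d, j=2)            2             -sqrt(5)/2 - 1/2     -1/2 + sqrt(5)/2     0                          

Spot check: chi_4 (2d, j=2) on {r^2, r^3} = -1/2 + sqrt(5)/2.

D_5 has order 2*5 = 10 with 4 conjugacy classes, hence 4 irreducibles. Sum of squared dims 1 + 1 + 4 + 4 = 10 = |G|. Linear characters come from the abelianisation; the 2-dimensional irreps have character r^k -> 2*cos(2*pi*j*k/5), reflections -> 0.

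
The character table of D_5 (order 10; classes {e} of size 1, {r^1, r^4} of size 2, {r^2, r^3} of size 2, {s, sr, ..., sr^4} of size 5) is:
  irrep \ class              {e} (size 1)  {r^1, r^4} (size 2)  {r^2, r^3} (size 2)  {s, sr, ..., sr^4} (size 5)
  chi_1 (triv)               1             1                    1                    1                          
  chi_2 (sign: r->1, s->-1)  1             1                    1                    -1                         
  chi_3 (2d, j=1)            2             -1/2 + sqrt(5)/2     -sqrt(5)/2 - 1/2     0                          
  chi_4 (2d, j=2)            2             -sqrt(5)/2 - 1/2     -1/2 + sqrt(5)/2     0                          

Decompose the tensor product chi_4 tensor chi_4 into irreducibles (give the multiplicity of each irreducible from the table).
chi_4 tensor chi_4 = chi_1 + chi_2 + chi_3 (all other irreducibles have multiplicity 0).

Explanation: The character of a tensor product is the pointwise product (chi_4 * chi_4)(C) = chi_4(C) * chi_4(C):
  {e}: (2)*(2), {r^1, r^4}: (-sqrt(5)/2 - 1/2)*(-sqrt(5)/2 - 1/2), {r^2, r^3}: (-1/2 + sqrt(5)/2)*(-1/2 + sqrt(5)/2), {s, sr, ..., sr^4}: (0)*(0)
so (chi_4 * chi_4) takes values
  {e} -> 4, {r^1, r^4} -> sqrt(5)/2 + 3/2, {r^2, r^3} -> 3/2 - sqrt(5)/2, {s, sr, ..., sr^4} -> 0.
Now take the inner product of this character with each irreducible chi from the table, <chi_4*chi_4, chi> = (1/10) sum_C |C| (chi_4*chi_4)(C) conj(chi(C)):
  <chi_4*chi_4, chi_1> = (1/10)[1*(4)*conj(1) + 2*(sqrt(5)/2 + 3/2)*conj(1) + 2*(3/2 - sqrt(5)/2)*conj(1) + 5*(0)*conj(1)]
      = (1/10)[(4) + (sqrt(5) + 3) + (3 - sqrt(5)) + (0)] = 10/10 = 1
  <chi_4*chi_4, chi_2> = (1/10)[1*(4)*conj(1) + 2*(sqrt(5)/2 + 3/2)*conj(1) + 2*(3/2 - sqrt(5)/2)*conj(1) + 5*(0)*conj(-1)]
      = (1/10)[(4) + (sqrt(5) + 3) + (3 - sqrt(5)) + (0)] = 10/10 = 1
  <chi_4*chi_4, chi_3> = (1/10)[1*(4)*conj(2) + 2*(sqrt(5)/2 + 3/2)*conj(-1/2 + sqrt(5)/2) + 2*(3/2 - sqrt(5)/2)*conj(-sqrt(5)/2 - 1/2) + 5*(0)*conj(0)]
      = (1/10)[(8) + (1 + sqrt(5)) + (1 - sqrt(5)) + (0)] = 10/10 = 1
  <chi_4*chi_4, chi_4> = (1/10)[1*(4)*conj(2) + 2*(sqrt(5)/2 + 3/2)*conj(-sqrt(5)/2 - 1/2) + 2*(3/2 - sqrt(5)/2)*conj(-1/2 + sqrt(5)/2) + 5*(0)*conj(0)]
      = (1/10)[(8) + (-2*sqrt(5) - 4) + (-4 + 2*sqrt(5)) + (0)] = 0/10 = 0
Hence the multiplicities are chi_1: 1, chi_2: 1, chi_3: 1. Dimension check: dim(chi_4)*dim(chi_4) = 2*2 = 4 and sum (mult * dim) = 1*1 + 1*1 + 1*2 = 4.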